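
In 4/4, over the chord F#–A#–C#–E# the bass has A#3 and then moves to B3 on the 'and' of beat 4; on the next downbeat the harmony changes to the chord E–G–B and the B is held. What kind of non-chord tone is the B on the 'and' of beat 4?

The harmony at that moment is F# major seventh chord (F#, A#, C#, E#); B3 is not a chord tone.
It is approached by step up from A#3 and then sustained as the same pitch into the next harmony.
Arriving early and becoming a chord tone when the harmony changes — an anticipation.

Anticipation.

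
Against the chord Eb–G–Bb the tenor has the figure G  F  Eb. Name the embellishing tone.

F is a passing tone.

The harmony at that moment is Eb major triad (Eb, G, Bb); F is not a chord tone.
It is approached by step down from G and left by step down to Eb.
Step in, step out in the same direction — a passing tone.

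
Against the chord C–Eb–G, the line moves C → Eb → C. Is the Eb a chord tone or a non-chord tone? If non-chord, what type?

C minor triad contains C, Eb, G; Eb is the third, so it is a chord tone.

Chord tone (the third of C minor triad).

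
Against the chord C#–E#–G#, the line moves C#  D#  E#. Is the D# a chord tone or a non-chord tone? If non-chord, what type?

Non-chord tone — a passing tone.

The harmony at that moment is C# major triad (C#, E#, G#); D# is not a chord tone.
It is approached by step up from C# and left by step up to E#.
Step in, step out in the same direction — a passing tone.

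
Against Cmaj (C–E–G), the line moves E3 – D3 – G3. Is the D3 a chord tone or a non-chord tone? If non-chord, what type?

Non-chord tone — an escape tone.

The harmony at that moment is C major triad (C, E, G); D3 is not a chord tone.
It is approached by step down from E3 and left by leap up to G3.
Step in, leap out — an escape tone.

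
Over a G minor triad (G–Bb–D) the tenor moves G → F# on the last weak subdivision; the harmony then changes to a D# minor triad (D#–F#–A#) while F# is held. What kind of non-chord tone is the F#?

F# is an anticipation.

The harmony at that moment is G minor triad (G, Bb, D); F# is not a chord tone.
It is approached by step down from G and then sustained as the same pitch into the next harmony.
Arriving early and becoming a chord tone when the harmony changes — an anticipation.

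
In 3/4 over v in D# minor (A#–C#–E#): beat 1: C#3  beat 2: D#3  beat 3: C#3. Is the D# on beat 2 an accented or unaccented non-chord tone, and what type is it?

The harmony at that moment is A# minor triad (A#, C#, E#); D#3 is not a chord tone.
It is approached by step up from C#3 and left by step down to C#3.
Step away and step back to the same note — a neighbor tone (upper neighbor).
It falls on a weak beat, so it is unaccented.

Unaccented neighbor tone.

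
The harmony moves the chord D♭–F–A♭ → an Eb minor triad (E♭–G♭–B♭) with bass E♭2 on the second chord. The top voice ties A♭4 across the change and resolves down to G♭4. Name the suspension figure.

At the second chord the bass is E♭2. The suspended A♭4 lies a fourth above the bass; after resolving down by step to G♭4, the interval above the bass becomes a third.
Suspension figures are named by those two intervals: 4–3.

4–3 suspension.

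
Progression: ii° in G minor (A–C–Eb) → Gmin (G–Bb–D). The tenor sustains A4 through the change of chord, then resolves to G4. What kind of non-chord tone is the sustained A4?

The harmony at that moment is G minor triad (G, Bb, D); A4 is not a chord tone.
It is held over (the same pitch as the preceding A4) and left by step down to G4.
Held over from the previous chord and resolving down by step — a suspension.

A4 is a suspension.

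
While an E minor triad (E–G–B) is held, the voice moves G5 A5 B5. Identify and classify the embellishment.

The harmony at that moment is E minor triad (E, G, B); A5 is not a chord tone.
It is approached by step up from G5 and left by step up to B5.
Step in, step out in the same direction — a passing tone.

A5 is a passing tone.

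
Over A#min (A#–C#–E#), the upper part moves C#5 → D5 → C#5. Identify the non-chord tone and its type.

D5 is a neighbor tone.

The harmony at that moment is A# minor triad (A#, C#, E#); D5 is not a chord tone.
It is approached by step up from C#5 and left by step down to C#5.
Step away and step back to the same note — a neighbor tone (upper neighbor).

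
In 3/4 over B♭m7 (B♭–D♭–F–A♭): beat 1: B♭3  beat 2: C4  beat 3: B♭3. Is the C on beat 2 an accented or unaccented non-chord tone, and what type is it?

The harmony at that moment is B♭ minor seventh chord (B♭, D♭, F, A♭); C4 is not a chord tone.
It is approached by step up from B♭3 and left by step down to B♭3.
Step away and step back to the same note — a neighbor tone (upper neighbor).
It falls on a weak beat, so it is unaccented.

Unaccented neighbor tone.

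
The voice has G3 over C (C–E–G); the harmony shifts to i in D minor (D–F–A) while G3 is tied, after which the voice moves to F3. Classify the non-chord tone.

The harmony at that moment is D minor triad (D, F, A); G3 is not a chord tone.
It is held over (the same pitch as the preceding G3) and left by step down to F3.
Held over from the previous chord and resolving down by step — a suspension.

G3 is a suspension.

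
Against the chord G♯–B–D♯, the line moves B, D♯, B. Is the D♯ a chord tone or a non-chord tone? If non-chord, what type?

G# minor triad contains G♯, B, D♯; D♯ is the fifth, so it is a chord tone.

Chord tone (the fifth of G# minor triad).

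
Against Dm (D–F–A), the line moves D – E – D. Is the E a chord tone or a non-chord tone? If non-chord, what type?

Non-chord tone — a neighbor tone.

The harmony at that moment is D minor triad (D, F, A); E is not a chord tone.
It is approached by step up from D and left by step down to D.
Step away and step back to the same note — a neighbor tone (upper neighbor).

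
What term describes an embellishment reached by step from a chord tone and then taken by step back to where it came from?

Approach: by step. Departure: by step in the opposite direction, back to the starting pitch.
Stepwise on both sides but reversing to return to the same chord tone — a neighbor tone. (Had it continued onward in the same direction it would be a passing tone instead.)

Neighbor tone.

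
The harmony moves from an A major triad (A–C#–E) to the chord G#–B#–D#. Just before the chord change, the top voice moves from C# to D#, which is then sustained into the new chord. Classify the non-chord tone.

D# is an anticipation.

The harmony at that moment is A major triad (A, C#, E); D# is not a chord tone.
It is approached by step up from C# and then sustained as the same pitch into the next harmony.
Arriving early and becoming a chord tone when the harmony changes — an anticipation.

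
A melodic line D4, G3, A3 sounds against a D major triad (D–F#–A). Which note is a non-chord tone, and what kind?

G3 is an appoggiatura.

The harmony at that moment is D major triad (D, F#, A); G3 is not a chord tone.
It is approached by leap down from D4 and left by step up to A3.
Leap in, step out — an appoggiatura.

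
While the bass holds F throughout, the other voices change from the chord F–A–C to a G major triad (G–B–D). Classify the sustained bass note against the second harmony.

Pedal tone (pedal point).

The harmony at that moment is G major triad (G, B, D); F is not a chord tone.
It is held over (the same pitch as the preceding F) and then sustained as the same pitch into the next harmony.
Sustained through a change of harmony — a pedal tone.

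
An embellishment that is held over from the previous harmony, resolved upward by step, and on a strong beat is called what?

Retardation.

Approach: by preparation — the pitch is first a chord tone, then held (tied or repeated) while the harmony changes under it. Departure: up by step. Metric position: strong.
A prepared dissonance that resolves upward by step — a retardation. (The same figure resolving downward would be a suspension.)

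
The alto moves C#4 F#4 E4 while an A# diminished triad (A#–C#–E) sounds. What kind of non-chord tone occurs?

The harmony at that moment is A# diminished triad (A#, C#, E); F#4 is not a chord tone.
It is approached by leap up from C#4 and left by step down to E4.
Leap in, step out — an appoggiatura.

F#4 is an appoggiatura.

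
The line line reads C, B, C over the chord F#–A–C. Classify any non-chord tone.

The harmony at that moment is F# diminished triad (F#, A, C); B is not a chord tone.
It is approached by step down from C and left by step up to C.
Step away and step back to the same note — a neighbor tone (lower neighbor).

B is a neighbor tone.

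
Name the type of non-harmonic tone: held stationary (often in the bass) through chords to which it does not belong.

Approach: none. Departure: none — a single pitch is sustained while the chords change around it, passing through harmonies that do not contain it.
No melodic motion at all; the dissonance is created entirely by the moving harmonies against the stationary note — a pedal tone (pedal point).

Pedal tone.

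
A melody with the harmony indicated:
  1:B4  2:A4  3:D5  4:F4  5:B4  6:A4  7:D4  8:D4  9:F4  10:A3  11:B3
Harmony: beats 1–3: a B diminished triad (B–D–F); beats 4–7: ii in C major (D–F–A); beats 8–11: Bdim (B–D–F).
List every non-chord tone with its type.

A4 (beat 2) — escape tone; B4 (beat 5) — appoggiatura; A3 (beat 10) — appoggiatura.

The harmony at that moment is B diminished triad (B, D, F); A4 is not a chord tone.
It is approached by step down from B4 and left by leap up to D5.
Step in, leap out — an escape tone.
The harmony at that moment is D minor triad (D, F, A); B4 is not a chord tone.
It is approached by leap up from F4 and left by step down to A4.
Leap in, step out — an appoggiatura.
The harmony at that moment is B diminished triad (B, D, F); A3 is not a chord tone.
It is approached by leap down from F4 and left by step up to B3.
Leap in, step out — an appoggiatura.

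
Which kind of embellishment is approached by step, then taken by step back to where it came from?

Approach: by step. Departure: by step in the opposite direction, back to the starting pitch.
Stepwise on both sides but reversing to return to the same chord tone — a neighbor tone. (Had it continued onward in the same direction it would be a passing tone instead.)

Neighbor tone.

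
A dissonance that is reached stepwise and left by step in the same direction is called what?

Passing tone.

Approach: by step. Departure: by step, continuing in the same direction.
Stepwise on both sides with no change of direction means the note fills in the space between two different chord tones — a passing tone. (Had it turned back to its starting note it would be a neighbor tone instead.)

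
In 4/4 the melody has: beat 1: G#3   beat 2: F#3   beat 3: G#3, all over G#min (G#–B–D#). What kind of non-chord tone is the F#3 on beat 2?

Lower neighbor tone.

The harmony at that moment is G# minor triad (G#, B, D#); F#3 is not a chord tone.
It is approached by step down from G#3 and left by step up to G#3.
Step away and step back to the same note — a neighbor tone (lower neighbor).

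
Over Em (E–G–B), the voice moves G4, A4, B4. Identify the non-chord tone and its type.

A4 is a passing tone.

The harmony at that moment is E minor triad (E, G, B); A4 is not a chord tone.
It is approached by step up from G4 and left by step up to B4.
Step in, step out in the same direction — a passing tone.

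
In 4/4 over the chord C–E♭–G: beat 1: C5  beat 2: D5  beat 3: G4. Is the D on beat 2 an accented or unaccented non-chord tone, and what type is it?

Unaccented escape tone.

The harmony at that moment is C minor triad (C, E♭, G); D5 is not a chord tone.
It is approached by step up from C5 and left by leap down to G4.
Step in, leap out — an escape tone.
It falls on a weak beat, so it is unaccented.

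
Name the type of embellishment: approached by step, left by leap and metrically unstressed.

Escape tone.

Approach: by step. Departure: by leap. Metric position: weak.
Step in, leap out, from a weak position — an escape tone (échappée). (It is the mirror image of the appoggiatura, which leaps in and steps out on a strong beat.)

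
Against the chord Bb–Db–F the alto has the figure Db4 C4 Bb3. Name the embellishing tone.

C4 is a passing tone.

The harmony at that moment is Bb minor triad (Bb, Db, F); C4 is not a chord tone.
It is approached by step down from Db4 and left by step down to Bb3.
Step in, step out in the same direction — a passing tone.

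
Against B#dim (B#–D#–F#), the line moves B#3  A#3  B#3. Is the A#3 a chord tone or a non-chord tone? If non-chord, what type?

Non-chord tone — a neighbor tone.

The harmony at that moment is B# diminished triad (B#, D#, F#); A#3 is not a chord tone.
It is approached by step down from B#3 and left by step up to B#3.
Step away and step back to the same note — a neighbor tone (lower neighbor).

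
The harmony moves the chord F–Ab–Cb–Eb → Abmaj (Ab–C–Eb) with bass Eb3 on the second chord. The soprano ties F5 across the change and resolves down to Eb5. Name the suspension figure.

At the second chord the bass is Eb3. The suspended F5 lies a ninth above the bass; after resolving down by step to Eb5, the interval above the bass becomes an octave.
Suspension figures are named by those two intervals: 9–8.

9–8 suspension.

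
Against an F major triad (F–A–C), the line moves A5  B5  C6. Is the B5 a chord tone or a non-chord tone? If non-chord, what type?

Non-chord tone — a passing tone.

The harmony at that moment is F major triad (F, A, C); B5 is not a chord tone.
It is approached by step up from A5 and left by step up to C6.
Step in, step out in the same direction — a passing tone.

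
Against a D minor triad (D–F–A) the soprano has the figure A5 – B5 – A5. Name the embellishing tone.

B5 is a neighbor tone.

The harmony at that moment is D minor triad (D, F, A); B5 is not a chord tone.
It is approached by step up from A5 and left by step down to A5.
Step away and step back to the same note — a neighbor tone (upper neighbor).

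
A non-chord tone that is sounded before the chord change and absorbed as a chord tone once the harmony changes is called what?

Anticipation.

Approach: ahead of the chord change (typically by step), so it is dissonant against the current harmony. Departure: none — the same pitch is restated or held and is a chord tone of the new harmony.
Dissonant first, consonant once the harmony catches up: the note simply arrives early — an anticipation. (The reverse timing, consonant first and dissonant after the change, would be a suspension or retardation.)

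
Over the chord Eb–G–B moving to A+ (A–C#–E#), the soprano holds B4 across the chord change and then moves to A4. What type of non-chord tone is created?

B4 is a suspension.

The harmony at that moment is A augmented triad (A, C#, E#); B4 is not a chord tone.
It is held over (the same pitch as the preceding B4) and left by step down to A4.
Held over from the previous chord and resolving down by step — a suspension.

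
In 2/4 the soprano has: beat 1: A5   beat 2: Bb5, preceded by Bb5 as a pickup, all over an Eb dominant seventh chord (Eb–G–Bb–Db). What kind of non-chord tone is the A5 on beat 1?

Lower neighbor tone.

The harmony at that moment is Eb dominant seventh chord (Eb, G, Bb, Db); A5 is not a chord tone.
It is approached by step down from Bb5 and left by step up to Bb5.
Step away and step back to the same note — a neighbor tone (lower neighbor).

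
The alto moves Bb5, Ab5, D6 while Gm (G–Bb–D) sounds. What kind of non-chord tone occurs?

The harmony at that moment is G minor triad (G, Bb, D); Ab5 is not a chord tone.
It is approached by step down from Bb5 and left by leap up to D6.
Step in, leap out — an escape tone.

Ab5 is an escape tone.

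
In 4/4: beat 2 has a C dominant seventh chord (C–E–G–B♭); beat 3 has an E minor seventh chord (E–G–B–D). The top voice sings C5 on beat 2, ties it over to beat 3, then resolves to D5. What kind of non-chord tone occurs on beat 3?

Retardation.

The harmony at that moment is E minor seventh chord (E, G, B, D); C5 is not a chord tone.
It is held over (the same pitch as the preceding C5) and left by step up to D5.
Held over from the previous chord and resolving up by step — a retardation.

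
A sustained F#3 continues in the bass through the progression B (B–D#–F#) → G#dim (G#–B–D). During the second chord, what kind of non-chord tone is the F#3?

The harmony at that moment is G# diminished triad (G#, B, D); F#3 is not a chord tone.
It is held over (the same pitch as the preceding F#3) and then sustained as the same pitch into the next harmony.
Sustained through a change of harmony — a pedal tone.

Pedal tone (pedal point).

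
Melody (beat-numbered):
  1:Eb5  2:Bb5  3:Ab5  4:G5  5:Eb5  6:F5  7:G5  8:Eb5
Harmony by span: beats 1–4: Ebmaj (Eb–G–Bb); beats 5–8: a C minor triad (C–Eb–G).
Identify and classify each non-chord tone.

The harmony at that moment is Eb major triad (Eb, G, Bb); Ab5 is not a chord tone.
It is approached by step down from Bb5 and left by step down to G5.
Step in, step out in the same direction — a passing tone.
The harmony at that moment is C minor triad (C, Eb, G); F5 is not a chord tone.
It is approached by step up from Eb5 and left by step up to G5.
Step in, step out in the same direction — a passing tone.

Ab5 (beat 3) — passing tone; F5 (beat 6) — passing tone.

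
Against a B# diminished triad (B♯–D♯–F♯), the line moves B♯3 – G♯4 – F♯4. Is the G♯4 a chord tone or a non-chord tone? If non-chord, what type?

The harmony at that moment is B♯ diminished triad (B♯, D♯, F♯); G♯4 is not a chord tone.
It is approached by leap up from B♯3 and left by step down to F♯4.
Leap in, step out — an appoggiatura.

Non-chord tone — an appoggiatura.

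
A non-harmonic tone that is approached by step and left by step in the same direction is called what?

Passing tone.

Approach: by step. Departure: by step, continuing in the same direction.
Stepwise on both sides with no change of direction means the note fills in the space between two different chord tones — a passing tone. (Had it turned back to its starting note it would be a neighbor tone instead.)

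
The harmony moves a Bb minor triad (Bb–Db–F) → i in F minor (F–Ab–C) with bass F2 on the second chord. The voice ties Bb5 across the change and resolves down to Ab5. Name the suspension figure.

At the second chord the bass is F2. The suspended Bb5 lies a fourth above the bass; after resolving down by step to Ab5, the interval above the bass becomes a third.
Suspension figures are named by those two intervals: 4–3.

4–3 suspension.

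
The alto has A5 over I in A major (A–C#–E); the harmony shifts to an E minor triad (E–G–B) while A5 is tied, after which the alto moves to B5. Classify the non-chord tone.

A5 is a retardation.

The harmony at that moment is E minor triad (E, G, B); A5 is not a chord tone.
It is held over (the same pitch as the preceding A5) and left by step up to B5.
Held over from the previous chord and resolving up by step — a retardation.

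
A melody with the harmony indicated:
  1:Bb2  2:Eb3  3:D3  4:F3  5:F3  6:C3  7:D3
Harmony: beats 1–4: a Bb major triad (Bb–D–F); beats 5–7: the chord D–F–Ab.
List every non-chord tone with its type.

Eb3 (beat 2) — appoggiatura; C3 (beat 6) — appoggiatura.

The harmony at that moment is Bb major triad (Bb, D, F); Eb3 is not a chord tone.
It is approached by leap up from Bb2 and left by step down to D3.
Leap in, step out — an appoggiatura.
The harmony at that moment is D diminished triad (D, F, Ab); C3 is not a chord tone.
It is approached by leap down from F3 and left by step up to D3.
Leap in, step out — an appoggiatura.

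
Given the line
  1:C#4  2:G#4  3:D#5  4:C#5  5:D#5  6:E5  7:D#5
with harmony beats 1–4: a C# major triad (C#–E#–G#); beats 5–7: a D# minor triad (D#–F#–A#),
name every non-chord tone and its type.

D#5 (beat 3) — appoggiatura; E5 (beat 6) — neighbor tone.

The harmony at that moment is C# major triad (C#, E#, G#); D#5 is not a chord tone.
It is approached by leap up from G#4 and left by step down to C#5.
Leap in, step out — an appoggiatura.
The harmony at that moment is D# minor triad (D#, F#, A#); E5 is not a chord tone.
It is approached by step up from D#5 and left by step down to D#5.
Step away and step back to the same note — a neighbor tone (upper neighbor).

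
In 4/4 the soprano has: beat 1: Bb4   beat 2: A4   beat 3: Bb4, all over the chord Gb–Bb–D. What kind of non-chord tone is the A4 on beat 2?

Lower neighbor tone.

The harmony at that moment is Gb augmented triad (Gb, Bb, D); A4 is not a chord tone.
It is approached by step down from Bb4 and left by step up to Bb4.
Step away and step back to the same note — a neighbor tone (lower neighbor).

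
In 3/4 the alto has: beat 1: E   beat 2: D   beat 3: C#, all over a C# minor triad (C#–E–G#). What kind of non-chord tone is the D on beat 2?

The harmony at that moment is C# minor triad (C#, E, G#); D is not a chord tone.
It is approached by step down from E and left by step down to C#.
Step in, step out in the same direction — a passing tone.

Passing tone.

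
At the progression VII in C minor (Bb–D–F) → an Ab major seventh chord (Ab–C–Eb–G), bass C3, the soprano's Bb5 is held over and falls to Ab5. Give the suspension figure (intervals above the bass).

7–6 suspension.

At the second chord the bass is C3. The suspended Bb5 lies a seventh above the bass; after resolving down by step to Ab5, the interval above the bass becomes a sixth.
Suspension figures are named by those two intervals: 7–6.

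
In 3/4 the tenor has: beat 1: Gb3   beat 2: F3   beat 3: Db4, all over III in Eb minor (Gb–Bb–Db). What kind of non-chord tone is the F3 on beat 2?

The harmony at that moment is Gb major triad (Gb, Bb, Db); F3 is not a chord tone.
It is approached by step down from Gb3 and left by leap up to Db4.
Step in, leap out, on a weak beat — an escape tone.

Escape tone.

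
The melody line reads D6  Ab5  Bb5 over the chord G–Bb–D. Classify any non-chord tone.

Ab5 is an appoggiatura.

The harmony at that moment is G minor triad (G, Bb, D); Ab5 is not a chord tone.
It is approached by leap down from D6 and left by step up to Bb5.
Leap in, step out — an appoggiatura.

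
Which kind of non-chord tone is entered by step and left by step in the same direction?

Passing tone.

Approach: by step. Departure: by step, continuing in the same direction.
Stepwise on both sides with no change of direction means the note fills in the space between two different chord tones — a passing tone. (Had it turned back to its starting note it would be a neighbor tone instead.)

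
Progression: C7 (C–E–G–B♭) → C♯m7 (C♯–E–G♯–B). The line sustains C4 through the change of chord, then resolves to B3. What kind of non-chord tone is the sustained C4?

C4 is a suspension.

The harmony at that moment is C♯ minor seventh chord (C♯, E, G♯, B); C4 is not a chord tone.
It is held over (the same pitch as the preceding C4) and left by step down to B3.
Held over from the previous chord and resolving down by step — a suspension.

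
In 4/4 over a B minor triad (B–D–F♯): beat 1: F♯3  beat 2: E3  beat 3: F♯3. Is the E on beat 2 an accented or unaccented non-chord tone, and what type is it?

Unaccented neighbor tone.

The harmony at that moment is B minor triad (B, D, F♯); E3 is not a chord tone.
It is approached by step down from F♯3 and left by step up to F♯3.
Step away and step back to the same note — a neighbor tone (lower neighbor).
It falls on a weak beat, so it is unaccented.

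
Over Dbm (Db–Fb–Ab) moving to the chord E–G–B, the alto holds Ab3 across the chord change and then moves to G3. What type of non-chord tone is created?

Ab3 is a suspension.

The harmony at that moment is E minor triad (E, G, B); Ab3 is not a chord tone.
It is held over (the same pitch as the preceding Ab3) and left by step down to G3.
Held over from the previous chord and resolving down by step — a suspension.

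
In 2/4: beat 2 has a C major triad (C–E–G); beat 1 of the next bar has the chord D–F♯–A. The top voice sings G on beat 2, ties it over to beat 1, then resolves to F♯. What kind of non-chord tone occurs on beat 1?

The harmony at that moment is D major triad (D, F♯, A); G is not a chord tone.
It is held over (the same pitch as the preceding G) and left by step down to F♯.
Held over from the previous chord and resolving down by step — a suspension.

Suspension.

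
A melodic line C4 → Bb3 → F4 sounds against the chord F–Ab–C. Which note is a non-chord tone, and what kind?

The harmony at that moment is F minor triad (F, Ab, C); Bb3 is not a chord tone.
It is approached by step down from C4 and left by leap up to F4.
Step in, leap out — an escape tone.

Bb3 is an escape tone.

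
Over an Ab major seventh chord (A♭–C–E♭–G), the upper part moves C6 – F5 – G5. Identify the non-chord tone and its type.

F5 is an appoggiatura.

The harmony at that moment is A♭ major seventh chord (A♭, C, E♭, G); F5 is not a chord tone.
It is approached by leap down from C6 and left by step up to G5.
Leap in, step out — an appoggiatura.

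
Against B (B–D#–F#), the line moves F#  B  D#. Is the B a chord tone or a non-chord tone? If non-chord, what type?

Chord tone (the root of B major triad).

B major triad contains B, D#, F#; B is the root, so it is a chord tone.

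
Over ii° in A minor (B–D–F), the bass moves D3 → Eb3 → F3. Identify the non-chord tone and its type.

Eb3 is a passing tone.

The harmony at that moment is B diminished triad (B, D, F); Eb3 is not a chord tone.
It is approached by step up from D3 and left by step up to F3.
Step in, step out in the same direction — a passing tone.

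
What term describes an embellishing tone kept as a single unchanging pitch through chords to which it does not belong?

Approach: none. Departure: none — a single pitch is sustained while the chords change around it, passing through harmonies that do not contain it.
No melodic motion at all; the dissonance is created entirely by the moving harmonies against the stationary note — a pedal tone (pedal point).

Pedal tone.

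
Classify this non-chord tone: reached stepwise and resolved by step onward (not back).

Approach: by step. Departure: by step, continuing in the same direction.
Stepwise on both sides with no change of direction means the note fills in the space between two different chord tones — a passing tone. (Had it turned back to its starting note it would be a neighbor tone instead.)

Passing tone.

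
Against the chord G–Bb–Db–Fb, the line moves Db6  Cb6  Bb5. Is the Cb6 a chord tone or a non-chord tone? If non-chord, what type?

Non-chord tone — a passing tone.

The harmony at that moment is G diminished seventh chord (G, Bb, Db, Fb); Cb6 is not a chord tone.
It is approached by step down from Db6 and left by step down to Bb5.
Step in, step out in the same direction — a passing tone.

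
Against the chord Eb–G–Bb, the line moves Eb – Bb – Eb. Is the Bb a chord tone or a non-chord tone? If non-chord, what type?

Eb major triad contains Eb, G, Bb; Bb is the fifth, so it is a chord tone.

Chord tone (the fifth of Eb major triad).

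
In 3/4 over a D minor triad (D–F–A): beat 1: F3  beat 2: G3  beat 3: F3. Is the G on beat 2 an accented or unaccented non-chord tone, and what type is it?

Unaccented neighbor tone.

The harmony at that moment is D minor triad (D, F, A); G3 is not a chord tone.
It is approached by step up from F3 and left by step down to F3.
Step away and step back to the same note — a neighbor tone (upper neighbor).
It falls on a weak beat, so it is unaccented.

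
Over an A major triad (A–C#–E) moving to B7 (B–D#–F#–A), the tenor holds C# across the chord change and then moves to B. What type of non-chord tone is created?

C# is a suspension.

The harmony at that moment is B dominant seventh chord (B, D#, F#, A); C# is not a chord tone.
It is held over (the same pitch as the preceding C#) and left by step down to B.
Held over from the previous chord and resolving down by step — a suspension.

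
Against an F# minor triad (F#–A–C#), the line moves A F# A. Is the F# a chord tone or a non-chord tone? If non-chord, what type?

F# minor triad contains F#, A, C#; F# is the root, so it is a chord tone.

Chord tone (the root of F# minor triad).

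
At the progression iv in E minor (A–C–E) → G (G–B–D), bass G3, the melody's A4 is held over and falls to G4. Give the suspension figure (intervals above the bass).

At the second chord the bass is G3. The suspended A4 lies a ninth above the bass; after resolving down by step to G4, the interval above the bass becomes an octave.
Suspension figures are named by those two intervals: 9–8.

9–8 suspension.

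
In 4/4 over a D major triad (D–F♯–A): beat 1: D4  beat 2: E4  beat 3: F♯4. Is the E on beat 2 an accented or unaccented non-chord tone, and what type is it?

Unaccented passing tone.

The harmony at that moment is D major triad (D, F♯, A); E4 is not a chord tone.
It is approached by step up from D4 and left by step up to F♯4.
Step in, step out in the same direction — a passing tone.
It falls on a weak beat, so it is unaccented.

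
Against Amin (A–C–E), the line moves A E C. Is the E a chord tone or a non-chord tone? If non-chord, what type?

Chord tone (the fifth of A minor triad).

A minor triad contains A, C, E; E is the fifth, so it is a chord tone.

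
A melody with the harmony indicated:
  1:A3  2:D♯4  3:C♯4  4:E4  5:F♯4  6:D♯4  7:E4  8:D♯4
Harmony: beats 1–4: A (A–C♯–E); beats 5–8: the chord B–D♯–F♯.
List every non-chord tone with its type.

D♯4 (beat 2) — appoggiatura; E4 (beat 7) — neighbor tone.

The harmony at that moment is A major triad (A, C♯, E); D♯4 is not a chord tone.
It is approached by leap up from A3 and left by step down to C♯4.
Leap in, step out — an appoggiatura.
The harmony at that moment is B major triad (B, D♯, F♯); E4 is not a chord tone.
It is approached by step up from D♯4 and left by step down to D♯4.
Step away and step back to the same note — a neighbor tone (upper neighbor).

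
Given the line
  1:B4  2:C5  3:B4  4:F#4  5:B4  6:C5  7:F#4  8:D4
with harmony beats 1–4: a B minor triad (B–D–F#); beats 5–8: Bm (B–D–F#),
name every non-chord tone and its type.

C5 (beat 2) — neighbor tone; C5 (beat 6) — escape tone.

The harmony at that moment is B minor triad (B, D, F#); C5 is not a chord tone.
It is approached by step up from B4 and left by step down to B4.
Step away and step back to the same note — a neighbor tone (upper neighbor).
The harmony at that moment is B minor triad (B, D, F#); C5 is not a chord tone.
It is approached by step up from B4 and left by leap down to F#4.
Step in, leap out — an escape tone.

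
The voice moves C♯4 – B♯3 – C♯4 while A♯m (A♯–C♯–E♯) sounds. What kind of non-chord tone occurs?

B♯3 is a neighbor tone.

The harmony at that moment is A♯ minor triad (A♯, C♯, E♯); B♯3 is not a chord tone.
It is approached by step down from C♯4 and left by step up to C♯4.
Step away and step back to the same note — a neighbor tone (lower neighbor).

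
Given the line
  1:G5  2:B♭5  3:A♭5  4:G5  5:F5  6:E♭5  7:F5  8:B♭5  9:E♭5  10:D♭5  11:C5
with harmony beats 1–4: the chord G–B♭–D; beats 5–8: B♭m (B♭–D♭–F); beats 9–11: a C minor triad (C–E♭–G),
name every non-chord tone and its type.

The harmony at that moment is G minor triad (G, B♭, D); A♭5 is not a chord tone.
It is approached by step down from B♭5 and left by step down to G5.
Step in, step out in the same direction — a passing tone.
The harmony at that moment is B♭ minor triad (B♭, D♭, F); E♭5 is not a chord tone.
It is approached by step down from F5 and left by step up to F5.
Step away and step back to the same note — a neighbor tone (lower neighbor).
The harmony at that moment is C minor triad (C, E♭, G); D♭5 is not a chord tone.
It is approached by step down from E♭5 and left by step down to C5.
Step in, step out in the same direction — a passing tone.

A♭5 (beat 3) — passing tone; E♭5 (beat 6) — neighbor tone; D♭5 (beat 10) — passing tone.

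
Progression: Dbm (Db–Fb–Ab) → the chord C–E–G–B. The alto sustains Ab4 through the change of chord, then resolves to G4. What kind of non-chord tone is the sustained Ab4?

Ab4 is a suspension.

The harmony at that moment is C major seventh chord (C, E, G, B); Ab4 is not a chord tone.
It is held over (the same pitch as the preceding Ab4) and left by step down to G4.
Held over from the previous chord and resolving down by step — a suspension.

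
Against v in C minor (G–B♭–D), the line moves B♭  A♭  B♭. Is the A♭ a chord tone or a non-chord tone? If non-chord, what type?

The harmony at that moment is G minor triad (G, B♭, D); A♭ is not a chord tone.
It is approached by step down from B♭ and left by step up to B♭.
Step away and step back to the same note — a neighbor tone (lower neighbor).

Non-chord tone — a neighbor tone.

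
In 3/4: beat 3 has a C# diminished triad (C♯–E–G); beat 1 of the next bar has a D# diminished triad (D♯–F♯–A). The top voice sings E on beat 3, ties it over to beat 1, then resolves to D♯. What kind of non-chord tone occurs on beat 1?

The harmony at that moment is D♯ diminished triad (D♯, F♯, A); E is not a chord tone.
It is held over (the same pitch as the preceding E) and left by step down to D♯.
Held over from the previous chord and resolving down by step — a suspension.

Suspension.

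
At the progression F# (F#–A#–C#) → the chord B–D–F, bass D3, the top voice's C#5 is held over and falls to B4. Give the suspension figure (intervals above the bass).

At the second chord the bass is D3. The suspended C#5 lies a seventh above the bass; after resolving down by step to B4, the interval above the bass becomes a sixth.
Suspension figures are named by those two intervals: 7–6.

7–6 suspension.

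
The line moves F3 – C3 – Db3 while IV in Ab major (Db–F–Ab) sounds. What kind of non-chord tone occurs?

C3 is an appoggiatura.

The harmony at that moment is Db major triad (Db, F, Ab); C3 is not a chord tone.
It is approached by leap down from F3 and left by step up to Db3.
Leap in, step out — an appoggiatura.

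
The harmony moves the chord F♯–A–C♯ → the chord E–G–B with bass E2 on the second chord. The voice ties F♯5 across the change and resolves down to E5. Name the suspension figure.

At the second chord the bass is E2. The suspended F♯5 lies a ninth above the bass; after resolving down by step to E5, the interval above the bass becomes an octave.
Suspension figures are named by those two intervals: 9–8.

9–8 suspension.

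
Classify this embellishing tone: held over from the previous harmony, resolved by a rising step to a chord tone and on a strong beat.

Approach: by preparation — the pitch is first a chord tone, then held (tied or repeated) while the harmony changes under it. Departure: up by step. Metric position: strong.
A prepared dissonance that resolves upward by step — a retardation. (The same figure resolving downward would be a suspension.)

Retardation.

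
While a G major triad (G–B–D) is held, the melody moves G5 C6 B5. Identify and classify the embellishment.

C6 is an appoggiatura.

The harmony at that moment is G major triad (G, B, D); C6 is not a chord tone.
It is approached by leap up from G5 and left by step down to B5.
Leap in, step out — an appoggiatura.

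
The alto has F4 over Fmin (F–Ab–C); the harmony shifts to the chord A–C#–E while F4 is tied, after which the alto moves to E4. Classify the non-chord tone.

F4 is a suspension.

The harmony at that moment is A major triad (A, C#, E); F4 is not a chord tone.
It is held over (the same pitch as the preceding F4) and left by step down to E4.
Held over from the previous chord and resolving down by step — a suspension.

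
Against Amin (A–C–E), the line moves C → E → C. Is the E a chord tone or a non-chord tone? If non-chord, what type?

Chord tone (the fifth of A minor triad).

A minor triad contains A, C, E; E is the fifth, so it is a chord tone.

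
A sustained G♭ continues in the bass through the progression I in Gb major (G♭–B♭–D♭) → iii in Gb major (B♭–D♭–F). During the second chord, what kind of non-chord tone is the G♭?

Pedal tone (pedal point).

The harmony at that moment is B♭ minor triad (B♭, D♭, F); G♭ is not a chord tone.
It is held over (the same pitch as the preceding G♭) and then sustained as the same pitch into the next harmony.
Sustained through a change of harmony — a pedal tone.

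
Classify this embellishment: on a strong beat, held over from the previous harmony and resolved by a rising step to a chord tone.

Approach: by preparation — the pitch is first a chord tone, then held (tied or repeated) while the harmony changes under it. Departure: up by step. Metric position: strong.
A prepared dissonance that resolves upward by step — a retardation. (The same figure resolving downward would be a suspension.)

Retardation.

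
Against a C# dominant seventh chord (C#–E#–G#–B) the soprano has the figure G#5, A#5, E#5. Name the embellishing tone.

The harmony at that moment is C# dominant seventh chord (C#, E#, G#, B); A#5 is not a chord tone.
It is approached by step up from G#5 and left by leap down to E#5.
Step in, leap out — an escape tone.

A#5 is an escape tone.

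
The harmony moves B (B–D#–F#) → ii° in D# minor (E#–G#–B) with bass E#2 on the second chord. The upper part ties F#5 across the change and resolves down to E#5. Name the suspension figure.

9–8 suspension.

At the second chord the bass is E#2. The suspended F#5 lies a ninth above the bass; after resolving down by step to E#5, the interval above the bass becomes an octave.
Suspension figures are named by those two intervals: 9–8.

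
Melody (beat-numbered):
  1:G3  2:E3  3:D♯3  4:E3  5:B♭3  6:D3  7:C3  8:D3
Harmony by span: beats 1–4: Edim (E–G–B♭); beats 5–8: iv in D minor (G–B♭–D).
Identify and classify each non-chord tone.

The harmony at that moment is E diminished triad (E, G, B♭); D♯3 is not a chord tone.
It is approached by step down from E3 and left by step up to E3.
Step away and step back to the same note — a neighbor tone (lower neighbor).
The harmony at that moment is G minor triad (G, B♭, D); C3 is not a chord tone.
It is approached by step down from D3 and left by step up to D3.
Step away and step back to the same note — a neighbor tone (lower neighbor).

D♯3 (beat 3) — neighbor tone; C3 (beat 7) — neighbor tone.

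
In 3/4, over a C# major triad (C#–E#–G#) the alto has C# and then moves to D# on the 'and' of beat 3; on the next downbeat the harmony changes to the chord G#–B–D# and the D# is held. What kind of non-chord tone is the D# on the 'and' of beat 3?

The harmony at that moment is C# major triad (C#, E#, G#); D# is not a chord tone.
It is approached by step up from C# and then sustained as the same pitch into the next harmony.
Arriving early and becoming a chord tone when the harmony changes — an anticipation.

Anticipation.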